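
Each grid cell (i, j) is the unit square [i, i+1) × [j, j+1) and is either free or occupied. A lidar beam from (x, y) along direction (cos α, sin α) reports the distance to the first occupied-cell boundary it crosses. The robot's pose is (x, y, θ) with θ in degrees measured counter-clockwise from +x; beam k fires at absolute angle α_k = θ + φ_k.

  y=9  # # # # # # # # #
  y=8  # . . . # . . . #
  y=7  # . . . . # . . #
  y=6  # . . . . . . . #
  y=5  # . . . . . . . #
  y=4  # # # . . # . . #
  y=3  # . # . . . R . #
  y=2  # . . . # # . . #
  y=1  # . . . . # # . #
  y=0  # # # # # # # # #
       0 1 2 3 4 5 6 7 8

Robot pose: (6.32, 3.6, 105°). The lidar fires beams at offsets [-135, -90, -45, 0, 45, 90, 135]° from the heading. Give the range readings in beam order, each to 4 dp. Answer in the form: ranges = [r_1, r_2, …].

beam 1: φ=-135°, α=330°
  d=(0.8660,-0.5000)  start (6,3)  tX=0.7852 tY=1.2000  stride 1/|dx|=1.1547 1/|dy|=2.0000
    cross x-line → (7,3), t=0.7852
    cross y-line → (7,2), t=1.2000
    cross x-line → (8,2), t=1.9399 (wall)
  → r_1 = 1.9399
beam 2: φ=-90°, α=15°
  d=(0.9659,0.2588)  start (6,3)  tX=0.7040 tY=1.5455  stride 1/|dx|=1.0353 1/|dy|=3.8637
    cross x-line → (7,3), t=0.7040
    cross y-line → (7,4), t=1.5455
    cross x-line → (8,4), t=1.7393 (wall)
  → r_2 = 1.7393
beam 3: φ=-45°, α=60°
  d=(0.5000,0.8660)  start (6,3)  tX=1.3600 tY=0.4619  stride 1/|dx|=2.0000 1/|dy|=1.1547
    cross y-line → (6,4), t=0.4619
    cross x-line → (7,4), t=1.3600
    cross y-line → (7,5), t=1.6166
    cross y-line → (7,6), t=2.7713
    cross x-line → (8,6), t=3.3600 (wall)
  → r_3 = 3.3600
beam 4: φ=0°, α=105°
  d=(-0.2588,0.9659)  start (6,3)  tX=1.2364 tY=0.4141  stride 1/|dx|=3.8637 1/|dy|=1.0353
    cross y-line → (6,4), t=0.4141
    cross x-line → (5,4), t=1.2364 (wall)
  → r_4 = 1.2364
beam 5: φ=45°, α=150°
  d=(-0.8660,0.5000)  start (6,3)  tX=0.3695 tY=0.8000  stride 1/|dx|=1.1547 1/|dy|=2.0000
    cross x-line → (5,3), t=0.3695
    cross y-line → (5,4), t=0.8000 (wall)
  → r_5 = 0.8000
beam 6: φ=90°, α=195°
  d=(-0.9659,-0.2588)  start (6,3)  tX=0.3313 tY=2.3182  stride 1/|dx|=1.0353 1/|dy|=3.8637
    cross x-line → (5,3), t=0.3313
    cross x-line → (4,3), t=1.3666
    cross y-line → (4,2), t=2.3182 (wall)
  → r_6 = 2.3182
beam 7: φ=135°, α=240°
  d=(-0.5000,-0.8660)  start (6,3)  tX=0.6400 tY=0.6928  stride 1/|dx|=2.0000 1/|dy|=1.1547
    cross x-line → (5,3), t=0.6400
    cross y-line → (5,2), t=0.6928 (wall)
  → r_7 = 0.6928

ranges = [1.9399, 1.7393, 3.3600, 1.2364, 0.8000, 2.3182, 0.6928]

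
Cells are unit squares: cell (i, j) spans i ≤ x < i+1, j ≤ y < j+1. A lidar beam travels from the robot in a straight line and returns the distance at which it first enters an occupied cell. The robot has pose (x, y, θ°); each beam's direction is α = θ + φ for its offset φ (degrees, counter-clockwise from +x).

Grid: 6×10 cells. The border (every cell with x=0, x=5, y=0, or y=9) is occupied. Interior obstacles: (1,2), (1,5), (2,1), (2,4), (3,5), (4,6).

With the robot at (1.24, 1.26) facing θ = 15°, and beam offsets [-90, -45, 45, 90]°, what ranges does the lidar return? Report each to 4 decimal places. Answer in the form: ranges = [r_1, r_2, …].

ranges = [0.2692, 0.5200, 0.8545, 0.7661]

beam 1: φ=-90°, α=285°
  cosα=0.2588 sinα=-0.9659 | (1,1) | tMaxX 2.9364 tMaxY 0.2692 | tΔX 3.8637 tΔY 1.0353
    t=0.2692 [y] (1,0) — stop
  → r_1 = 0.2692
beam 2: φ=-45°, α=330°
  cosα=0.8660 sinα=-0.5000 | (1,1) | tMaxX 0.8776 tMaxY 0.5200 | tΔX 1.1547 tΔY 2.0000
    t=0.5200 [y] (1,0) — stop
  → r_2 = 0.5200
beam 3: φ=45°, α=60°
  cosα=0.5000 sinα=0.8660 | (1,1) | tMaxX 1.5200 tMaxY 0.8545 | tΔX 2.0000 tΔY 1.1547
    t=0.8545 [y] (1,2) — stop
  → r_3 = 0.8545
beam 4: φ=90°, α=105°
  cosα=-0.2588 sinα=0.9659 | (1,1) | tMaxX 0.9273 tMaxY 0.7661 | tΔX 3.8637 tΔY 1.0353
    t=0.7661 [y] (1,2) — stop
  → r_4 = 0.7661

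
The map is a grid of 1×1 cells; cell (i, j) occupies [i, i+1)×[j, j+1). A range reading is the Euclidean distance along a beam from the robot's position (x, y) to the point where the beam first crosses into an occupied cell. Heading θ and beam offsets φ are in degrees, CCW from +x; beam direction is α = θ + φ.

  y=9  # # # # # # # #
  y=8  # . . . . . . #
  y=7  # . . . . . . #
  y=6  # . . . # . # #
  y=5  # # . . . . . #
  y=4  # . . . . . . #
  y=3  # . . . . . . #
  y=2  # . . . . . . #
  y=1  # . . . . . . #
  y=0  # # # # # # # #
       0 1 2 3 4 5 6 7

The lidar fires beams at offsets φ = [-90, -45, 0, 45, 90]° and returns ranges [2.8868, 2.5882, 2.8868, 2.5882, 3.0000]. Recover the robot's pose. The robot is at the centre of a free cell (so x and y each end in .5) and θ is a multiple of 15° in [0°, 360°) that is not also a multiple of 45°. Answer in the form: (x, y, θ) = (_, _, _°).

The pose lattice has 45·16 = 720 candidates. Test each by forward raycasting.
  (1.5, 7.5, 300°): beam 1 = 0.5774 ≠ 2.8868 ✗
  (2.5, 2.5, 150°): beam 1 = 4.0415 ≠ 2.8868 ✗
  (4.5, 4.5, 285°): beam 1 = 3.6235 ≠ 2.8868 ✗
  …
  (4.5, 3.5, 330°): r_1=2.8868, r_2=2.5882, r_3=2.8868, r_4=2.5882, r_5=3.0000 — all match ✓
No second candidate reproduces the full scan.

(x, y, θ) = (4.5, 3.5, 330°)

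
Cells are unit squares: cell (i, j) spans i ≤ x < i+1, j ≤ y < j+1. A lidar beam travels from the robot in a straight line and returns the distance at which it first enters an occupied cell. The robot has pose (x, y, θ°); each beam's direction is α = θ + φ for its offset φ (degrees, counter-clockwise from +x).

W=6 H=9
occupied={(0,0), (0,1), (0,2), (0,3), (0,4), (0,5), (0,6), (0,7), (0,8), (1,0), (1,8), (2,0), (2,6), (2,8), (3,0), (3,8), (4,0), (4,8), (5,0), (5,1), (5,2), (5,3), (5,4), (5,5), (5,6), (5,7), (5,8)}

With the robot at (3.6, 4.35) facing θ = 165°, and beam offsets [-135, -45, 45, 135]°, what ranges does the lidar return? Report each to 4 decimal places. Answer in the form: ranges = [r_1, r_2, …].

beam 1: φ=-135°, α=30°
  d=(0.8660,0.5000)  start (3,4)  tX=0.4619 tY=1.3000  stride 1/|dx|=1.1547 1/|dy|=2.0000
    cross x-line → (4,4), t=0.4619
    cross y-line → (4,5), t=1.3000
    cross x-line → (5,5), t=1.6166 (wall)
  → r_1 = 1.6166
beam 2: φ=-45°, α=120°
  d=(-0.5000,0.8660)  start (3,4)  tX=1.2000 tY=0.7506  stride 1/|dx|=2.0000 1/|dy|=1.1547
    cross y-line → (3,5), t=0.7506
    cross x-line → (2,5), t=1.2000
    cross y-line → (2,6), t=1.9053 (wall)
  → r_2 = 1.9053
beam 3: φ=45°, α=210°
  d=(-0.8660,-0.5000)  start (3,4)  tX=0.6928 tY=0.7000  stride 1/|dx|=1.1547 1/|dy|=2.0000
    cross x-line → (2,4), t=0.6928
    cross y-line → (2,3), t=0.7000
    cross x-line → (1,3), t=1.8475
    cross y-line → (1,2), t=2.7000
    cross x-line → (0,2), t=3.0022 (wall)
  → r_3 = 3.0022
beam 4: φ=135°, α=300°
  d=(0.5000,-0.8660)  start (3,4)  tX=0.8000 tY=0.4041  stride 1/|dx|=2.0000 1/|dy|=1.1547
    cross y-line → (3,3), t=0.4041
    cross x-line → (4,3), t=0.8000
    cross y-line → (4,2), t=1.5588
    cross y-line → (4,1), t=2.7135
    cross x-line → (5,1), t=2.8000 (wall)
  → r_4 = 2.8000

ranges = [1.6166, 1.9053, 3.0022, 2.8000]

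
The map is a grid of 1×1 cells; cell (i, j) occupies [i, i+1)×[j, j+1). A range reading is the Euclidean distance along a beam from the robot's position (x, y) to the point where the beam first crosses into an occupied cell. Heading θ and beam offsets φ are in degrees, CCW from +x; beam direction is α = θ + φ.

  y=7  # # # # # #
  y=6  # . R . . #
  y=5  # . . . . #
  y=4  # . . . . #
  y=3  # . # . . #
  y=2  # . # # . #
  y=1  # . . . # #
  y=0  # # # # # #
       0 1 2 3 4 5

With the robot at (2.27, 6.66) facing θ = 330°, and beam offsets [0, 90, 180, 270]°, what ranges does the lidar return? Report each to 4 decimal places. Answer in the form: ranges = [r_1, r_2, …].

beam 1: φ=0°, α=330°
  dir = (cos 330°, sin 330°) = (0.8660, -0.5000); from cell (2,6)
  next x-line at t=0.8429, next y-line at t=1.3200; Δt_x=1.1547, Δt_y=2.0000
    x: enter (3,6) at t=0.8429
    y: enter (3,5) at t=1.3200
    x: enter (4,5) at t=1.9976
    x: enter (5,5) at t=3.1523 ← occupied
  → r_1 = 3.1523
beam 2: φ=90°, α=60°
  dir = (cos 60°, sin 60°) = (0.5000, 0.8660); from cell (2,6)
  next x-line at t=1.4600, next y-line at t=0.3926; Δt_x=2.0000, Δt_y=1.1547
    y: enter (2,7) at t=0.3926 ← occupied
  → r_2 = 0.3926
beam 3: φ=180°, α=150°
  dir = (cos 150°, sin 150°) = (-0.8660, 0.5000); from cell (2,6)
  next x-line at t=0.3118, next y-line at t=0.6800; Δt_x=1.1547, Δt_y=2.0000
    x: enter (1,6) at t=0.3118
    y: enter (1,7) at t=0.6800 ← occupied
  → r_3 = 0.6800
beam 4: φ=270°, α=240°
  dir = (cos 240°, sin 240°) = (-0.5000, -0.8660); from cell (2,6)
  next x-line at t=0.5400, next y-line at t=0.7621; Δt_x=2.0000, Δt_y=1.1547
    x: enter (1,6) at t=0.5400
    y: enter (1,5) at t=0.7621
    y: enter (1,4) at t=1.9168
    x: enter (0,4) at t=2.5400 ← occupied
  → r_4 = 2.5400

ranges = [3.1523, 0.3926, 0.6800, 2.5400]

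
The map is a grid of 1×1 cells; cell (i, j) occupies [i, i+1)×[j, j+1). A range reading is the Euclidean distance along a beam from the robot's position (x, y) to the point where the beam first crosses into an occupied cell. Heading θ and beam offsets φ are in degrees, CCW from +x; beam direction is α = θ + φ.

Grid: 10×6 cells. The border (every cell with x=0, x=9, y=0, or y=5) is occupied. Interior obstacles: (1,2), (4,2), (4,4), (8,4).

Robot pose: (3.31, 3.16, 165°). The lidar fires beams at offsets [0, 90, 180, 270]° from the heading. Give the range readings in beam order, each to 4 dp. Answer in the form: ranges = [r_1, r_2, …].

ranges = [2.3915, 2.2362, 0.7143, 1.9049]

beam 1: φ=0°, α=165°
  d=(-0.9659,0.2588)  start (3,3)  tX=0.3209 tY=3.2455  stride 1/|dx|=1.0353 1/|dy|=3.8637
    cross x-line → (2,3), t=0.3209
    cross x-line → (1,3), t=1.3562
    cross x-line → (0,3), t=2.3915 (wall)
  → r_1 = 2.3915
beam 2: φ=90°, α=255°
  d=(-0.2588,-0.9659)  start (3,3)  tX=1.1977 tY=0.1656  stride 1/|dx|=3.8637 1/|dy|=1.0353
    cross y-line → (3,2), t=0.1656
    cross x-line → (2,2), t=1.1977
    cross y-line → (2,1), t=1.2009
    cross y-line → (2,0), t=2.2362 (wall)
  → r_2 = 2.2362
beam 3: φ=180°, α=345°
  d=(0.9659,-0.2588)  start (3,3)  tX=0.7143 tY=0.6182  stride 1/|dx|=1.0353 1/|dy|=3.8637
    cross y-line → (3,2), t=0.6182
    cross x-line → (4,2), t=0.7143 (wall)
  → r_3 = 0.7143
beam 4: φ=270°, α=75°
  d=(0.2588,0.9659)  start (3,3)  tX=2.6660 tY=0.8696  stride 1/|dx|=3.8637 1/|dy|=1.0353
    cross y-line → (3,4), t=0.8696
    cross y-line → (3,5), t=1.9049 (wall)
  → r_4 = 1.9049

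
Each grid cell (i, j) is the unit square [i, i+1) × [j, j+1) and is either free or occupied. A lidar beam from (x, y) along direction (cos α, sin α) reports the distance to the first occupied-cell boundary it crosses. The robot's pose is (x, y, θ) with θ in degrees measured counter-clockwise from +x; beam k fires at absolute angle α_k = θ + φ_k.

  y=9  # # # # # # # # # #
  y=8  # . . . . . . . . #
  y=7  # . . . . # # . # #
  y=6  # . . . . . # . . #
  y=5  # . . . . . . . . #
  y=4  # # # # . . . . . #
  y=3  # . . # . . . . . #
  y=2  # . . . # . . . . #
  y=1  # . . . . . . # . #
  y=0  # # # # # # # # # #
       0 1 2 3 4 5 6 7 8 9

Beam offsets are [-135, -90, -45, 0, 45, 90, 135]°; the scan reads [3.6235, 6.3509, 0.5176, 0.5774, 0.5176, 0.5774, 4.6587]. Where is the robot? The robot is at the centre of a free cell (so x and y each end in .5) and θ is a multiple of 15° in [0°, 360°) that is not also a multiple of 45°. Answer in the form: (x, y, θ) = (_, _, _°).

(x, y, θ) = (5.5, 6.5, 30°)

The pose lattice has 54·16 = 864 candidates. Test each by forward raycasting.
  (8.5, 1.5, 120°): beam 1 = 0.5176 ≠ 3.6235 ✗
  (5.5, 1.5, 105°): beam 1 = 1.0000 ≠ 3.6235 ✗
  (7.5, 5.5, 300°): beam 1 = 6.7293 ≠ 3.6235 ✗
  (6.5, 8.5, 30°): beam 1 = 0.5176 ≠ 3.6235 ✗
  …
  (5.5, 6.5, 30°): r_1=3.6235, r_2=6.3509, r_3=0.5176, r_4=0.5774, r_5=0.5176, r_6=0.5774, r_7=4.6587 — all match ✓
Only this pose fits every beam.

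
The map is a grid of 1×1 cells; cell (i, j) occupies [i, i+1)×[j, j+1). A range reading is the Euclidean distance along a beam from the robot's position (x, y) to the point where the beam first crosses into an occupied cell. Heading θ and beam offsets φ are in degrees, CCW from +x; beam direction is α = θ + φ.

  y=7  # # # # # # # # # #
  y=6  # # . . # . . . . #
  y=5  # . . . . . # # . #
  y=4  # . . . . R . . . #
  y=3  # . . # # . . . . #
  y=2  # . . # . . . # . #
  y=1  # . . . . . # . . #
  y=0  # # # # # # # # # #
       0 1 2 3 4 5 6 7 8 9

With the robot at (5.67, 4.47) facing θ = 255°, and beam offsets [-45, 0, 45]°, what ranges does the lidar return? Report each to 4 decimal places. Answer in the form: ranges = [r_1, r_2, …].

beam 1: φ=-45°, α=210°
  direction (-0.8660, -0.5000); cell (5,4); t to first gridline: x 0.7736, y 0.9400 (then +1.1547 / +2.0000)
    (4,4) via x @ 0.7736
    (4,3) via y @ 0.9400  # hit
  → r_1 = 0.9400
beam 2: φ=0°, α=255°
  direction (-0.2588, -0.9659); cell (5,4); t to first gridline: x 2.5887, y 0.4866 (then +3.8637 / +1.0353)
    (5,3) via y @ 0.4866
    (5,2) via y @ 1.5219
    (5,1) via y @ 2.5571
    (4,1) via x @ 2.5887
    (4,0) via y @ 3.5924  # hit
  → r_2 = 3.5924
beam 3: φ=45°, α=300°
  direction (0.5000, -0.8660); cell (5,4); t to first gridline: x 0.6600, y 0.5427 (then +2.0000 / +1.1547)
    (5,3) via y @ 0.5427
    (6,3) via x @ 0.6600
    (6,2) via y @ 1.6974
    (7,2) via x @ 2.6600  # hit
  → r_3 = 2.6600

ranges = [0.9400, 3.5924, 2.6600]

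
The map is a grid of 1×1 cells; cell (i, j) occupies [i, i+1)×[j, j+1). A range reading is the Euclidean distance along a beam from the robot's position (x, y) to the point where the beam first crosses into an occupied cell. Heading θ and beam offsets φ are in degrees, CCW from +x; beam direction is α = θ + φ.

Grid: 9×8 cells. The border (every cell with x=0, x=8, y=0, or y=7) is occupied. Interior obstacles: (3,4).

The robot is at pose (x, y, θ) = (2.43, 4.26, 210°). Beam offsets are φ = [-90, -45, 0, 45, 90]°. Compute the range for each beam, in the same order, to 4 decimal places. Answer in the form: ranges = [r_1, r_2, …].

ranges = [2.8600, 1.4804, 1.6512, 3.3750, 3.7643]

beam 1: φ=-90°, α=120°
  direction (-0.5000, 0.8660); cell (2,4); t to first gridline: x 0.8600, y 0.8545 (then +2.0000 / +1.1547)
    (2,5) via y @ 0.8545
    (1,5) via x @ 0.8600
    (1,6) via y @ 2.0092
    (0,6) via x @ 2.8600  # hit
  → r_1 = 2.8600
beam 2: φ=-45°, α=165°
  direction (-0.9659, 0.2588); cell (2,4); t to first gridline: x 0.4452, y 2.8591 (then +1.0353 / +3.8637)
    (1,4) via x @ 0.4452
    (0,4) via x @ 1.4804  # hit
  → r_2 = 1.4804
beam 3: φ=0°, α=210°
  direction (-0.8660, -0.5000); cell (2,4); t to first gridline: x 0.4965, y 0.5200 (then +1.1547 / +2.0000)
    (1,4) via x @ 0.4965
    (1,3) via y @ 0.5200
    (0,3) via x @ 1.6512  # hit
  → r_3 = 1.6512
beam 4: φ=45°, α=255°
  direction (-0.2588, -0.9659); cell (2,4); t to first gridline: x 1.6614, y 0.2692 (then +3.8637 / +1.0353)
    (2,3) via y @ 0.2692
    (2,2) via y @ 1.3044
    (1,2) via x @ 1.6614
    (1,1) via y @ 2.3397
    (1,0) via y @ 3.3750  # hit
  → r_4 = 3.3750
beam 5: φ=90°, α=300°
  direction (0.5000, -0.8660); cell (2,4); t to first gridline: x 1.1400, y 0.3002 (then +2.0000 / +1.1547)
    (2,3) via y @ 0.3002
    (3,3) via x @ 1.1400
    (3,2) via y @ 1.4549
    (3,1) via y @ 2.6096
    (4,1) via x @ 3.1400
    (4,0) via y @ 3.7643  # hit
  → r_5 = 3.7643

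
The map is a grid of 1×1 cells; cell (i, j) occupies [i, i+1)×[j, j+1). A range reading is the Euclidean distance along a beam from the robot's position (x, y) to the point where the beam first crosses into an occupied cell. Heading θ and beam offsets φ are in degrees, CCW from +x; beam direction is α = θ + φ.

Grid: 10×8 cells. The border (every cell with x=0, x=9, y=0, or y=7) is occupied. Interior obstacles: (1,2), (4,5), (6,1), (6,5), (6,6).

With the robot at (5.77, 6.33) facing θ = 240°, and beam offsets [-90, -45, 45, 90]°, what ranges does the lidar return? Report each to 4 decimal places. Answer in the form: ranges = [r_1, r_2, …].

ranges = [1.3400, 1.2750, 0.8887, 0.2656]

beam 1: φ=-90°, α=150°
  dir = (cos 150°, sin 150°) = (-0.8660, 0.5000); from cell (5,6)
  next x-line at t=0.8891, next y-line at t=1.3400; Δt_x=1.1547, Δt_y=2.0000
    x: enter (4,6) at t=0.8891
    y: enter (4,7) at t=1.3400 ← occupied
  → r_1 = 1.3400
beam 2: φ=-45°, α=195°
  dir = (cos 195°, sin 195°) = (-0.9659, -0.2588); from cell (5,6)
  next x-line at t=0.7972, next y-line at t=1.2750; Δt_x=1.0353, Δt_y=3.8637
    x: enter (4,6) at t=0.7972
    y: enter (4,5) at t=1.2750 ← occupied
  → r_2 = 1.2750
beam 3: φ=45°, α=285°
  dir = (cos 285°, sin 285°) = (0.2588, -0.9659); from cell (5,6)
  next x-line at t=0.8887, next y-line at t=0.3416; Δt_x=3.8637, Δt_y=1.0353
    y: enter (5,5) at t=0.3416
    x: enter (6,5) at t=0.8887 ← occupied
  → r_3 = 0.8887
beam 4: φ=90°, α=330°
  dir = (cos 330°, sin 330°) = (0.8660, -0.5000); from cell (5,6)
  next x-line at t=0.2656, next y-line at t=0.6600; Δt_x=1.1547, Δt_y=2.0000
    x: enter (6,6) at t=0.2656 ← occupied
  → r_4 = 0.2656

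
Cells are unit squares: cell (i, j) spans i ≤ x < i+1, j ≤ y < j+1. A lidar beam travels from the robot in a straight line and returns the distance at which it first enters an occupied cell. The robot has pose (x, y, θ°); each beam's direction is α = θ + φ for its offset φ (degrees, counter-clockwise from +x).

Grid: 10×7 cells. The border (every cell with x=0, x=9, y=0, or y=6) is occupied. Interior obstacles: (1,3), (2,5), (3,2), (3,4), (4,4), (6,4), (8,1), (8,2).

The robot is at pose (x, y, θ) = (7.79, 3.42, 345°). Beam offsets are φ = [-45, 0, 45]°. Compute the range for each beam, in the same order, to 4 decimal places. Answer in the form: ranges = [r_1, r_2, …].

ranges = [0.4850, 1.2527, 1.3972]

beam 1: φ=-45°, α=300°
  d=(0.5000,-0.8660)  start (7,3)  tX=0.4200 tY=0.4850  stride 1/|dx|=2.0000 1/|dy|=1.1547
    cross x-line → (8,3), t=0.4200
    cross y-line → (8,2), t=0.4850 (wall)
  → r_1 = 0.4850
beam 2: φ=0°, α=345°
  d=(0.9659,-0.2588)  start (7,3)  tX=0.2174 tY=1.6228  stride 1/|dx|=1.0353 1/|dy|=3.8637
    cross x-line → (8,3), t=0.2174
    cross x-line → (9,3), t=1.2527 (wall)
  → r_2 = 1.2527
beam 3: φ=45°, α=30°
  d=(0.8660,0.5000)  start (7,3)  tX=0.2425 tY=1.1600  stride 1/|dx|=1.1547 1/|dy|=2.0000
    cross x-line → (8,3), t=0.2425
    cross y-line → (8,4), t=1.1600
    cross x-line → (9,4), t=1.3972 (wall)
  → r_3 = 1.3972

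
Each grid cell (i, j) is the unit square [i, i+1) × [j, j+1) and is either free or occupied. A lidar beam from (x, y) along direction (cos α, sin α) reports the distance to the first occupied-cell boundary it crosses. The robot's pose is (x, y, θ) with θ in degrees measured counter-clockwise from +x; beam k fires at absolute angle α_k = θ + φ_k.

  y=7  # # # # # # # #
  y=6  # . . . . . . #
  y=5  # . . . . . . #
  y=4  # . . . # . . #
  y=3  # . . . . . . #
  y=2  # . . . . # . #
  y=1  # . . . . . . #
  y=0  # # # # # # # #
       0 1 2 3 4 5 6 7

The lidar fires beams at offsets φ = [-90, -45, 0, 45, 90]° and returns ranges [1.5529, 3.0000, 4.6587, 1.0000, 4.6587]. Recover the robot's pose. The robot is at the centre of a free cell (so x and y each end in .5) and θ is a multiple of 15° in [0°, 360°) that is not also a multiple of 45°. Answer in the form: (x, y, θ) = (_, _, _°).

(x, y, θ) = (5.5, 5.5, 195°)

The pose lattice has 34·16 = 544 candidates. Test each by forward raycasting.
  (4.5, 1.5, 15°): beam 1 = 0.5176 ≠ 1.5529 ✗
  (2.5, 4.5, 330°): beam 1 = 3.0000 ≠ 1.5529 ✗
  (5.5, 3.5, 255°): beam 1 = 4.6587 ≠ 1.5529 ✗
  (3.5, 1.5, 75°): beam 1 = 1.9319 ≠ 1.5529 ✗
  (3.5, 2.5, 75°): beam 2 = 4.0415 ≠ 3.0000 ✗
  …
  (5.5, 5.5, 195°): r_1=1.5529, r_2=3.0000, r_3=4.6587, r_4=1.0000, r_5=4.6587 — all match ✓
Unique over the lattice → pose = (5.5, 5.5, 195°).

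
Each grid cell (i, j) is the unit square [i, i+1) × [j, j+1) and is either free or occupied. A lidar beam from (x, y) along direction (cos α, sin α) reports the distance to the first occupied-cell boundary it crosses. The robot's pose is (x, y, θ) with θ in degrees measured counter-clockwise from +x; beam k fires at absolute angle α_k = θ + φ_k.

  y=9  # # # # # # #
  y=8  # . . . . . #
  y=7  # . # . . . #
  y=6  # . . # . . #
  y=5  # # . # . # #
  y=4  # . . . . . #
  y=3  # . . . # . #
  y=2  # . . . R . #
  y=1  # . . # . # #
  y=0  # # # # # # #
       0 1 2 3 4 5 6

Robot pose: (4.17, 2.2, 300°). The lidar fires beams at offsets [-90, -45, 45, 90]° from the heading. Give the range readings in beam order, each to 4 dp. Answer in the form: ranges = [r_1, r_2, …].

ranges = [0.4000, 0.6568, 0.8593, 2.1131]

beam 1: φ=-90°, α=210°
  dir = (cos 210°, sin 210°) = (-0.8660, -0.5000); from cell (4,2)
  next x-line at t=0.1963, next y-line at t=0.4000; Δt_x=1.1547, Δt_y=2.0000
    x: enter (3,2) at t=0.1963
    y: enter (3,1) at t=0.4000 ← occupied
  → r_1 = 0.4000
beam 2: φ=-45°, α=255°
  dir = (cos 255°, sin 255°) = (-0.2588, -0.9659); from cell (4,2)
  next x-line at t=0.6568, next y-line at t=0.2071; Δt_x=3.8637, Δt_y=1.0353
    y: enter (4,1) at t=0.2071
    x: enter (3,1) at t=0.6568 ← occupied
  → r_2 = 0.6568
beam 3: φ=45°, α=345°
  dir = (cos 345°, sin 345°) = (0.9659, -0.2588); from cell (4,2)
  next x-line at t=0.8593, next y-line at t=0.7727; Δt_x=1.0353, Δt_y=3.8637
    y: enter (4,1) at t=0.7727
    x: enter (5,1) at t=0.8593 ← occupied
  → r_3 = 0.8593
beam 4: φ=90°, α=30°
  dir = (cos 30°, sin 30°) = (0.8660, 0.5000); from cell (4,2)
  next x-line at t=0.9584, next y-line at t=1.6000; Δt_x=1.1547, Δt_y=2.0000
    x: enter (5,2) at t=0.9584
    y: enter (5,3) at t=1.6000
    x: enter (6,3) at t=2.1131 ← occupied
  → r_4 = 2.1131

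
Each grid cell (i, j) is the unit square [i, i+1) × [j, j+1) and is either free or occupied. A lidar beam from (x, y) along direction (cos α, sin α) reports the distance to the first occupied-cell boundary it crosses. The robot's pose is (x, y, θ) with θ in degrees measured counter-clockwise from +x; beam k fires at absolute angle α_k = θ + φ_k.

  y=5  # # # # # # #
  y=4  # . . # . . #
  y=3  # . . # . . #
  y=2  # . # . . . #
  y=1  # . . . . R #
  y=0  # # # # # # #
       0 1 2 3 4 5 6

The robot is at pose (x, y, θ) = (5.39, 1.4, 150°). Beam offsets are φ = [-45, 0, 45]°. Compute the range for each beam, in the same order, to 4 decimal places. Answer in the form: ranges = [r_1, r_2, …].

ranges = [3.7270, 2.7597, 1.5455]

beam 1: φ=-45°, α=105°
  cosα=-0.2588 sinα=0.9659 | (5,1) | tMaxX 1.5068 tMaxY 0.6212 | tΔX 3.8637 tΔY 1.0353
    t=0.6212 [y] (5,2)
    t=1.5068 [x] (4,2)
    t=1.6564 [y] (4,3)
    t=2.6917 [y] (4,4)
    t=3.7270 [y] (4,5) — stop
  → r_1 = 3.7270
beam 2: φ=0°, α=150°
  cosα=-0.8660 sinα=0.5000 | (5,1) | tMaxX 0.4503 tMaxY 1.2000 | tΔX 1.1547 tΔY 2.0000
    t=0.4503 [x] (4,1)
    t=1.2000 [y] (4,2)
    t=1.6050 [x] (3,2)
    t=2.7597 [x] (2,2) — stop
  → r_2 = 2.7597
beam 3: φ=45°, α=195°
  cosα=-0.9659 sinα=-0.2588 | (5,1) | tMaxX 0.4038 tMaxY 1.5455 | tΔX 1.0353 tΔY 3.8637
    t=0.4038 [x] (4,1)
    t=1.4390 [x] (3,1)
    t=1.5455 [y] (3,0) — stop
  → r_3 = 1.5455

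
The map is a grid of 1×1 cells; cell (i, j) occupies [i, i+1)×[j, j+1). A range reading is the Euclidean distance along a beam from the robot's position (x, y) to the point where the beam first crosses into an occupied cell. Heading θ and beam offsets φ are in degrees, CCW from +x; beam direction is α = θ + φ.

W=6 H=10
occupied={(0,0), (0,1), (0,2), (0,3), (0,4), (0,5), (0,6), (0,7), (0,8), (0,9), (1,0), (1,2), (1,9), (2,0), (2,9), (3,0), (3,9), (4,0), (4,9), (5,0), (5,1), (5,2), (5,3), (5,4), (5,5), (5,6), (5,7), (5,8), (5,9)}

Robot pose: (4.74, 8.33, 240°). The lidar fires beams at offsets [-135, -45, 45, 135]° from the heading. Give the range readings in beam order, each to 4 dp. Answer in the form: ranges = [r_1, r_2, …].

beam 1: φ=-135°, α=105°
  cosα=-0.2588 sinα=0.9659 | (4,8) | tMaxX 2.8591 tMaxY 0.6936 | tΔX 3.8637 tΔY 1.0353
    t=0.6936 [y] (4,9) — stop
  → r_1 = 0.6936
beam 2: φ=-45°, α=195°
  cosα=-0.9659 sinα=-0.2588 | (4,8) | tMaxX 0.7661 tMaxY 1.2750 | tΔX 1.0353 tΔY 3.8637
    t=0.7661 [x] (3,8)
    t=1.2750 [y] (3,7)
    t=1.8014 [x] (2,7)
    t=2.8367 [x] (1,7)
    t=3.8719 [x] (0,7) — stop
  → r_2 = 3.8719
beam 3: φ=45°, α=285°
  cosα=0.2588 sinα=-0.9659 | (4,8) | tMaxX 1.0046 tMaxY 0.3416 | tΔX 3.8637 tΔY 1.0353
    t=0.3416 [y] (4,7)
    t=1.0046 [x] (5,7) — stop
  → r_3 = 1.0046
beam 4: φ=135°, α=15°
  cosα=0.9659 sinα=0.2588 | (4,8) | tMaxX 0.2692 tMaxY 2.5887 | tΔX 1.0353 tΔY 3.8637
    t=0.2692 [x] (5,8) — stop
  → r_4 = 0.2692

ranges = [0.6936, 3.8719, 1.0046, 0.2692]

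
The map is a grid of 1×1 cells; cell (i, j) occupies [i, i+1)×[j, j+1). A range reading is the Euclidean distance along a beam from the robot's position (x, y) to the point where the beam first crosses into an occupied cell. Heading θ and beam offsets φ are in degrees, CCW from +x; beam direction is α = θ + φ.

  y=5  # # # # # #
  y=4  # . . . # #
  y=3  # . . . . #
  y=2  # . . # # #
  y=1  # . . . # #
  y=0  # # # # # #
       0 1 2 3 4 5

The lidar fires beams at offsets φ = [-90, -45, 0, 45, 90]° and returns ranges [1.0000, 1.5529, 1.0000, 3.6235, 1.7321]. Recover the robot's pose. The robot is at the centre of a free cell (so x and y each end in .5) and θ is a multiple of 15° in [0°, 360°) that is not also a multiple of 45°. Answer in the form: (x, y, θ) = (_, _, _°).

(x, y, θ) = (2.5, 1.5, 60°)

Candidates: 12 free-cell centres × 16 headings = 192 poses. Raycast each; keep the one whose scan matches to 4 dp.
  (3.5, 3.5, 345°): beam 1 = 0.5176 ≠ 1.0000 ✗
  (3.5, 1.5, 105°): beam 1 = 0.5176 ≠ 1.0000 ✗
  (1.5, 3.5, 285°): beam 1 = 0.5176 ≠ 1.0000 ✗
  (1.5, 2.5, 150°): beam 1 = 2.8868 ≠ 1.0000 ✗
  …
  (2.5, 1.5, 60°): r_1=1.0000, r_2=1.5529, r_3=1.0000, r_4=3.6235, r_5=1.7321 — all match ✓
Unique over the lattice → pose = (2.5, 1.5, 60°).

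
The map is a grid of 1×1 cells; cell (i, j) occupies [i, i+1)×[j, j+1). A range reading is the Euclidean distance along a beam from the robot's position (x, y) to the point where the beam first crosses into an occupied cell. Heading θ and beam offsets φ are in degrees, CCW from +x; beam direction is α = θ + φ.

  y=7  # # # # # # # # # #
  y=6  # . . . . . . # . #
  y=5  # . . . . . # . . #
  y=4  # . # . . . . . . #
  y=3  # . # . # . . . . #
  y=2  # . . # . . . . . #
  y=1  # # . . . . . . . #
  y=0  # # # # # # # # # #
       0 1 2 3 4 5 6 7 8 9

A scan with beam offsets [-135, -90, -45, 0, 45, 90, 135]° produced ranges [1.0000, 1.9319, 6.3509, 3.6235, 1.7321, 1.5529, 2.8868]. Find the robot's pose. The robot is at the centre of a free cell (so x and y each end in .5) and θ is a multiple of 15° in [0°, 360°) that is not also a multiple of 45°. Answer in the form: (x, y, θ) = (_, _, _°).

Enumerate (i+0.5, j+0.5, θ) over the 41 free cells and 16 admissible headings. For each, cast all 7 beams and compare to the given ranges.
  (7.5, 1.5, 15°): beam 1 = 0.5774 ≠ 1.0000 ✗
  (7.5, 2.5, 30°): beam 1 = 1.5529 ≠ 1.0000 ✗
  (3.5, 5.5, 195°): beam 1 = 1.7321 ≠ 1.0000 ✗
  (6.5, 6.5, 60°): beam 1 = 0.5176 ≠ 1.0000 ✗
  …
  (3.5, 5.5, 15°): r_1=1.0000, r_2=1.9319, r_3=6.3509, r_4=3.6235, r_5=1.7321, r_6=1.5529, r_7=2.8868 — all match ✓
Unique over the lattice → pose = (3.5, 5.5, 15°).

(x, y, θ) = (3.5, 5.5, 15°)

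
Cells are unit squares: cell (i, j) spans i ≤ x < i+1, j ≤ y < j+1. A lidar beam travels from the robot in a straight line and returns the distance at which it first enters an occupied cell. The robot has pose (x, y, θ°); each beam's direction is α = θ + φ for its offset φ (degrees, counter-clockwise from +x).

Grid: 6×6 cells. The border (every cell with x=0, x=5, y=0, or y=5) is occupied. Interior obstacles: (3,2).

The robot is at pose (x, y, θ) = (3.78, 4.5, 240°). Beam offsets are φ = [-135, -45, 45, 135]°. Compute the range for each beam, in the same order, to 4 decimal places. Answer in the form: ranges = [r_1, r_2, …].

ranges = [0.5176, 2.8781, 3.6235, 1.2630]

beam 1: φ=-135°, α=105°
  dir = (cos 105°, sin 105°) = (-0.2588, 0.9659); from cell (3,4)
  next x-line at t=3.0137, next y-line at t=0.5176; Δt_x=3.8637, Δt_y=1.0353
    y: enter (3,5) at t=0.5176 ← occupied
  → r_1 = 0.5176
beam 2: φ=-45°, α=195°
  dir = (cos 195°, sin 195°) = (-0.9659, -0.2588); from cell (3,4)
  next x-line at t=0.8075, next y-line at t=1.9319; Δt_x=1.0353, Δt_y=3.8637
    x: enter (2,4) at t=0.8075
    x: enter (1,4) at t=1.8428
    y: enter (1,3) at t=1.9319
    x: enter (0,3) at t=2.8781 ← occupied
  → r_2 = 2.8781
beam 3: φ=45°, α=285°
  dir = (cos 285°, sin 285°) = (0.2588, -0.9659); from cell (3,4)
  next x-line at t=0.8500, next y-line at t=0.5176; Δt_x=3.8637, Δt_y=1.0353
    y: enter (3,3) at t=0.5176
    x: enter (4,3) at t=0.8500
    y: enter (4,2) at t=1.5529
    y: enter (4,1) at t=2.5882
    y: enter (4,0) at t=3.6235 ← occupied
  → r_3 = 3.6235
beam 4: φ=135°, α=15°
  dir = (cos 15°, sin 15°) = (0.9659, 0.2588); from cell (3,4)
  next x-line at t=0.2278, next y-line at t=1.9319; Δt_x=1.0353, Δt_y=3.8637
    x: enter (4,4) at t=0.2278
    x: enter (5,4) at t=1.2630 ← occupied
  → r_4 = 1.2630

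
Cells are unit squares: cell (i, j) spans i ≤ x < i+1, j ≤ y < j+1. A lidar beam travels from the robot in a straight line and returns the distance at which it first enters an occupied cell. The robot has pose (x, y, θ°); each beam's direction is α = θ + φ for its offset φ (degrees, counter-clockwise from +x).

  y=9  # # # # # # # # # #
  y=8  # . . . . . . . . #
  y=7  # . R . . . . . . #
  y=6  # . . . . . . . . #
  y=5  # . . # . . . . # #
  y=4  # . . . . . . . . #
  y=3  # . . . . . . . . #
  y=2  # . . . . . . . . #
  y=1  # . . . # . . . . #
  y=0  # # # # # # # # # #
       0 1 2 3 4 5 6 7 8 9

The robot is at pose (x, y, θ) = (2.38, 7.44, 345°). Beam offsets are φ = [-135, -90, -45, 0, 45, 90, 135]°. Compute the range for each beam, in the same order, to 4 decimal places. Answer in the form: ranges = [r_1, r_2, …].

beam 1: φ=-135°, α=210°
  direction (-0.8660, -0.5000); cell (2,7); t to first gridline: x 0.4388, y 0.8800 (then +1.1547 / +2.0000)
    (1,7) via x @ 0.4388
    (1,6) via y @ 0.8800
    (0,6) via x @ 1.5935  # hit
  → r_1 = 1.5935
beam 2: φ=-90°, α=255°
  direction (-0.2588, -0.9659); cell (2,7); t to first gridline: x 1.4682, y 0.4555 (then +3.8637 / +1.0353)
    (2,6) via y @ 0.4555
    (1,6) via x @ 1.4682
    (1,5) via y @ 1.4908
    (1,4) via y @ 2.5261
    (1,3) via y @ 3.5614
    (1,2) via y @ 4.5966
    (0,2) via x @ 5.3319  # hit
  → r_2 = 5.3319
beam 3: φ=-45°, α=300°
  direction (0.5000, -0.8660); cell (2,7); t to first gridline: x 1.2400, y 0.5081 (then +2.0000 / +1.1547)
    (2,6) via y @ 0.5081
    (3,6) via x @ 1.2400
    (3,5) via y @ 1.6628  # hit
  → r_3 = 1.6628
beam 4: φ=0°, α=345°
  direction (0.9659, -0.2588); cell (2,7); t to first gridline: x 0.6419, y 1.7000 (then +1.0353 / +3.8637)
    (3,7) via x @ 0.6419
    (4,7) via x @ 1.6771
    (4,6) via y @ 1.7000
    (5,6) via x @ 2.7124
    (6,6) via x @ 3.7477
    (7,6) via x @ 4.7830
    (7,5) via y @ 5.5637
    (8,5) via x @ 5.8183  # hit
  → r_4 = 5.8183
beam 5: φ=45°, α=30°
  direction (0.8660, 0.5000); cell (2,7); t to first gridline: x 0.7159, y 1.1200 (then +1.1547 / +2.0000)
    (3,7) via x @ 0.7159
    (3,8) via y @ 1.1200
    (4,8) via x @ 1.8706
    (5,8) via x @ 3.0253
    (5,9) via y @ 3.1200  # hit
  → r_5 = 3.1200
beam 6: φ=90°, α=75°
  direction (0.2588, 0.9659); cell (2,7); t to first gridline: x 2.3955, y 0.5798 (then +3.8637 / +1.0353)
    (2,8) via y @ 0.5798
    (2,9) via y @ 1.6150  # hit
  → r_6 = 1.6150
beam 7: φ=135°, α=120°
  direction (-0.5000, 0.8660); cell (2,7); t to first gridline: x 0.7600, y 0.6466 (then +2.0000 / +1.1547)
    (2,8) via y @ 0.6466
    (1,8) via x @ 0.7600
    (1,9) via y @ 1.8013  # hit
  → r_7 = 1.8013

ranges = [1.5935, 5.3319, 1.6628, 5.8183, 3.1200, 1.6150, 1.8013]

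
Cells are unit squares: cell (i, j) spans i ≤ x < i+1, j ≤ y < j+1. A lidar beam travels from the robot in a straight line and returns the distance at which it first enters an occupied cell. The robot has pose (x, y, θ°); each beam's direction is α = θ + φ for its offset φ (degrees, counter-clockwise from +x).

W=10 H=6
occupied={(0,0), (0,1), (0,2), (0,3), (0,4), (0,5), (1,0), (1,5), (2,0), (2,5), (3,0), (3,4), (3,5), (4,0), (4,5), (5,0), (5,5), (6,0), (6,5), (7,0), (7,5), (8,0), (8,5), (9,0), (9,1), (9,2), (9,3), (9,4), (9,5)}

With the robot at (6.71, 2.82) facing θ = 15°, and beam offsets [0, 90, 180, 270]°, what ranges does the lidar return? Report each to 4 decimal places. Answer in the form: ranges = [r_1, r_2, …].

beam 1: φ=0°, α=15°
  dir = (cos 15°, sin 15°) = (0.9659, 0.2588); from cell (6,2)
  next x-line at t=0.3002, next y-line at t=0.6955; Δt_x=1.0353, Δt_y=3.8637
    x: enter (7,2) at t=0.3002
    y: enter (7,3) at t=0.6955
    x: enter (8,3) at t=1.3355
    x: enter (9,3) at t=2.3708 ← occupied
  → r_1 = 2.3708
beam 2: φ=90°, α=105°
  dir = (cos 105°, sin 105°) = (-0.2588, 0.9659); from cell (6,2)
  next x-line at t=2.7432, next y-line at t=0.1863; Δt_x=3.8637, Δt_y=1.0353
    y: enter (6,3) at t=0.1863
    y: enter (6,4) at t=1.2216
    y: enter (6,5) at t=2.2569 ← occupied
  → r_2 = 2.2569
beam 3: φ=180°, α=195°
  dir = (cos 195°, sin 195°) = (-0.9659, -0.2588); from cell (6,2)
  next x-line at t=0.7350, next y-line at t=3.1682; Δt_x=1.0353, Δt_y=3.8637
    x: enter (5,2) at t=0.7350
    x: enter (4,2) at t=1.7703
    x: enter (3,2) at t=2.8056
    y: enter (3,1) at t=3.1682
    x: enter (2,1) at t=3.8409
    x: enter (1,1) at t=4.8762
    x: enter (0,1) at t=5.9114 ← occupied
  → r_3 = 5.9114
beam 4: φ=270°, α=285°
  dir = (cos 285°, sin 285°) = (0.2588, -0.9659); from cell (6,2)
  next x-line at t=1.1205, next y-line at t=0.8489; Δt_x=3.8637, Δt_y=1.0353
    y: enter (6,1) at t=0.8489
    x: enter (7,1) at t=1.1205
    y: enter (7,0) at t=1.8842 ← occupied
  → r_4 = 1.8842

ranges = [2.3708, 2.2569, 5.9114, 1.8842]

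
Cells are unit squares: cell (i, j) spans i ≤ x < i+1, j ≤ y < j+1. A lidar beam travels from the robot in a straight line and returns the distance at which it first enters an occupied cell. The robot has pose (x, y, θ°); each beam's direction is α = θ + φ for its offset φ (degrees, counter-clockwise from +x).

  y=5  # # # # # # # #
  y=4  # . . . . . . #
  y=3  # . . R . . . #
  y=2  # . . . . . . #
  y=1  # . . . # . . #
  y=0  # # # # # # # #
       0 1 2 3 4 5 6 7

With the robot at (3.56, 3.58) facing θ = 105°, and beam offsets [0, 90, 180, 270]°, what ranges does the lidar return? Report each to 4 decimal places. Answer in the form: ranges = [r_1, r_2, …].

ranges = [1.4701, 2.6503, 1.7000, 3.5614]

beam 1: φ=0°, α=105°
  d=(-0.2588,0.9659)  start (3,3)  tX=2.1637 tY=0.4348  stride 1/|dx|=3.8637 1/|dy|=1.0353
    cross y-line → (3,4), t=0.4348
    cross y-line → (3,5), t=1.4701 (wall)
  → r_1 = 1.4701
beam 2: φ=90°, α=195°
  d=(-0.9659,-0.2588)  start (3,3)  tX=0.5798 tY=2.2409  stride 1/|dx|=1.0353 1/|dy|=3.8637
    cross x-line → (2,3), t=0.5798
    cross x-line → (1,3), t=1.6150
    cross y-line → (1,2), t=2.2409
    cross x-line → (0,2), t=2.6503 (wall)
  → r_2 = 2.6503
beam 3: φ=180°, α=285°
  d=(0.2588,-0.9659)  start (3,3)  tX=1.7000 tY=0.6005  stride 1/|dx|=3.8637 1/|dy|=1.0353
    cross y-line → (3,2), t=0.6005
    cross y-line → (3,1), t=1.6357
    cross x-line → (4,1), t=1.7000 (wall)
  → r_3 = 1.7000
beam 4: φ=270°, α=15°
  d=(0.9659,0.2588)  start (3,3)  tX=0.4555 tY=1.6228  stride 1/|dx|=1.0353 1/|dy|=3.8637
    cross x-line → (4,3), t=0.4555
    cross x-line → (5,3), t=1.4908
    cross y-line → (5,4), t=1.6228
    cross x-line → (6,4), t=2.5261
    cross x-line → (7,4), t=3.5614 (wall)
  → r_4 = 3.5614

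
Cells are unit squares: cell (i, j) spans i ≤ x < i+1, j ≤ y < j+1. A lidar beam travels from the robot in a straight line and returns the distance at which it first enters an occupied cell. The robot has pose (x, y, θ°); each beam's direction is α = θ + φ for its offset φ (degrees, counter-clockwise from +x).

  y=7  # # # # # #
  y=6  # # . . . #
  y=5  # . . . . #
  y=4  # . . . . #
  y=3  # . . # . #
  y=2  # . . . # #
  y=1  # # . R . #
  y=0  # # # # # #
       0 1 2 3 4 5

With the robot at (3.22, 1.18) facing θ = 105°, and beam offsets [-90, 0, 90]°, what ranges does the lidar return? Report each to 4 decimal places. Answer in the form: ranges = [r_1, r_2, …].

beam 1: φ=-90°, α=15°
  d=(0.9659,0.2588)  start (3,1)  tX=0.8075 tY=3.1682  stride 1/|dx|=1.0353 1/|dy|=3.8637
    cross x-line → (4,1), t=0.8075
    cross x-line → (5,1), t=1.8428 (wall)
  → r_1 = 1.8428
beam 2: φ=0°, α=105°
  d=(-0.2588,0.9659)  start (3,1)  tX=0.8500 tY=0.8489  stride 1/|dx|=3.8637 1/|dy|=1.0353
    cross y-line → (3,2), t=0.8489
    cross x-line → (2,2), t=0.8500
    cross y-line → (2,3), t=1.8842
    cross y-line → (2,4), t=2.9195
    cross y-line → (2,5), t=3.9548
    cross x-line → (1,5), t=4.7137
    cross y-line → (1,6), t=4.9900 (wall)
  → r_2 = 4.9900
beam 3: φ=90°, α=195°
  d=(-0.9659,-0.2588)  start (3,1)  tX=0.2278 tY=0.6955  stride 1/|dx|=1.0353 1/|dy|=3.8637
    cross x-line → (2,1), t=0.2278
    cross y-line → (2,0), t=0.6955 (wall)
  → r_3 = 0.6955

ranges = [1.8428, 4.9900, 0.6955]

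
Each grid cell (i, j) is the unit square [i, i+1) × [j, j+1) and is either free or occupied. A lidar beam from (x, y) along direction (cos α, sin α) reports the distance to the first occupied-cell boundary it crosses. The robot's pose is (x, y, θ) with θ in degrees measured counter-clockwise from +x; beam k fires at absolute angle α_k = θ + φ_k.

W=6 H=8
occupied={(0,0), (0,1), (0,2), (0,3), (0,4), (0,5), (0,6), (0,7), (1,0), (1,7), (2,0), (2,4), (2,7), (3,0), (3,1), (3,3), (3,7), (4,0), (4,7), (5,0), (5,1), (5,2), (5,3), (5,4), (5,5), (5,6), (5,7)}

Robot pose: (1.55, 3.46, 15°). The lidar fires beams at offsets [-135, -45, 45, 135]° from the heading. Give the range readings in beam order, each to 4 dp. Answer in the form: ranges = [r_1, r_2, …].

beam 1: φ=-135°, α=240°
  cosα=-0.5000 sinα=-0.8660 | (1,3) | tMaxX 1.1000 tMaxY 0.5312 | tΔX 2.0000 tΔY 1.1547
    t=0.5312 [y] (1,2)
    t=1.1000 [x] (0,2) — stop
  → r_1 = 1.1000
beam 2: φ=-45°, α=330°
  cosα=0.8660 sinα=-0.5000 | (1,3) | tMaxX 0.5196 tMaxY 0.9200 | tΔX 1.1547 tΔY 2.0000
    t=0.5196 [x] (2,3)
    t=0.9200 [y] (2,2)
    t=1.6743 [x] (3,2)
    t=2.8290 [x] (4,2)
    t=2.9200 [y] (4,1)
    t=3.9837 [x] (5,1) — stop
  → r_2 = 3.9837
beam 3: φ=45°, α=60°
  cosα=0.5000 sinα=0.8660 | (1,3) | tMaxX 0.9000 tMaxY 0.6235 | tΔX 2.0000 tΔY 1.1547
    t=0.6235 [y] (1,4)
    t=0.9000 [x] (2,4) — stop
  → r_3 = 0.9000
beam 4: φ=135°, α=150°
  cosα=-0.8660 sinα=0.5000 | (1,3) | tMaxX 0.6351 tMaxY 1.0800 | tΔX 1.1547 tΔY 2.0000
    t=0.6351 [x] (0,3) — stop
  → r_4 = 0.6351

ranges = [1.1000, 3.9837, 0.9000, 0.6351]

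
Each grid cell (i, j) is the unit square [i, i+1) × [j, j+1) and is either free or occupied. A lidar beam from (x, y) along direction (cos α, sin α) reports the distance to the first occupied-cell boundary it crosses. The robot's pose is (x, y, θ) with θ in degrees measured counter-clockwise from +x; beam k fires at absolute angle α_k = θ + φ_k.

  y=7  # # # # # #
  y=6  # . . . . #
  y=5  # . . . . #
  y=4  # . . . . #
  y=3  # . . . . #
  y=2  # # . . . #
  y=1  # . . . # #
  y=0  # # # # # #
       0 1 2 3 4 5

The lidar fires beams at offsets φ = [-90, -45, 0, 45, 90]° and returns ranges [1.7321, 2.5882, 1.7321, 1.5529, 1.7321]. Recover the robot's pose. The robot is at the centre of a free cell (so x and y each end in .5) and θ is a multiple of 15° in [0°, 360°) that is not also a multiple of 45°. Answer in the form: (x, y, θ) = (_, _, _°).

(x, y, θ) = (3.5, 3.5, 300°)

The pose lattice has 22·16 = 352 candidates. Test each by forward raycasting.
  (2.5, 2.5, 285°): beam 1 = 0.5176 ≠ 1.7321 ✗
  (2.5, 4.5, 195°): beam 1 = 2.5882 ≠ 1.7321 ✗
  (3.5, 3.5, 150°): beam 1 = 3.0000 ≠ 1.7321 ✗
  (4.5, 2.5, 150°): beam 1 = 1.0000 ≠ 1.7321 ✗
  …
  (3.5, 3.5, 300°): r_1=1.7321, r_2=2.5882, r_3=1.7321, r_4=1.5529, r_5=1.7321 — all match ✓
Unique over the lattice → pose = (3.5, 3.5, 300°).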